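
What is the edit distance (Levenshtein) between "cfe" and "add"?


Computing edit distance: "cfe" -> "add"
DP table:
           a    d    d
      0    1    2    3
  c   1    1    2    3
  f   2    2    2    3
  e   3    3    3    3
Edit distance = dp[3][3] = 3

3


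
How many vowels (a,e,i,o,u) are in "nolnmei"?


Input: nolnmei
Checking each character:
  'n' at position 0: consonant
  'o' at position 1: vowel (running total: 1)
  'l' at position 2: consonant
  'n' at position 3: consonant
  'm' at position 4: consonant
  'e' at position 5: vowel (running total: 2)
  'i' at position 6: vowel (running total: 3)
Total vowels: 3

3


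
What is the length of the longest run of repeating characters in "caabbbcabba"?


Input: "caabbbcabba"
Scanning for longest run:
  Position 1 ('a'): new char, reset run to 1
  Position 2 ('a'): continues run of 'a', length=2
  Position 3 ('b'): new char, reset run to 1
  Position 4 ('b'): continues run of 'b', length=2
  Position 5 ('b'): continues run of 'b', length=3
  Position 6 ('c'): new char, reset run to 1
  Position 7 ('a'): new char, reset run to 1
  Position 8 ('b'): new char, reset run to 1
  Position 9 ('b'): continues run of 'b', length=2
  Position 10 ('a'): new char, reset run to 1
Longest run: 'b' with length 3

3


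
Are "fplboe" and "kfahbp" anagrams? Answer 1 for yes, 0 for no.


Strings: "fplboe", "kfahbp"
Sorted first:  beflop
Sorted second: abfhkp
Differ at position 0: 'b' vs 'a' => not anagrams

0


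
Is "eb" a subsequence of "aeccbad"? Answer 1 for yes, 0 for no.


Check if "eb" is a subsequence of "aeccbad"
Greedy scan:
  Position 0 ('a'): no match needed
  Position 1 ('e'): matches sub[0] = 'e'
  Position 2 ('c'): no match needed
  Position 3 ('c'): no match needed
  Position 4 ('b'): matches sub[1] = 'b'
  Position 5 ('a'): no match needed
  Position 6 ('d'): no match needed
All 2 characters matched => is a subsequence

1


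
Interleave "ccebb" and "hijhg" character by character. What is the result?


Interleaving "ccebb" and "hijhg":
  Position 0: 'c' from first, 'h' from second => "ch"
  Position 1: 'c' from first, 'i' from second => "ci"
  Position 2: 'e' from first, 'j' from second => "ej"
  Position 3: 'b' from first, 'h' from second => "bh"
  Position 4: 'b' from first, 'g' from second => "bg"
Result: chciejbhbg

chciejbhbg


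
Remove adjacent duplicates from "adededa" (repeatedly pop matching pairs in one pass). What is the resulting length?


Input: adededa
Stack-based adjacent duplicate removal:
  Read 'a': push. Stack: a
  Read 'd': push. Stack: ad
  Read 'e': push. Stack: ade
  Read 'd': push. Stack: aded
  Read 'e': push. Stack: adede
  Read 'd': push. Stack: adeded
  Read 'a': push. Stack: adededa
Final stack: "adededa" (length 7)

7


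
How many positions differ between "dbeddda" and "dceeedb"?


Comparing "dbeddda" and "dceeedb" position by position:
  Position 0: 'd' vs 'd' => same
  Position 1: 'b' vs 'c' => DIFFER
  Position 2: 'e' vs 'e' => same
  Position 3: 'd' vs 'e' => DIFFER
  Position 4: 'd' vs 'e' => DIFFER
  Position 5: 'd' vs 'd' => same
  Position 6: 'a' vs 'b' => DIFFER
Positions that differ: 4

4


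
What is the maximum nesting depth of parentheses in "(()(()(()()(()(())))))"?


Input: "(()(()(()()(()(())))))"
Tracking depth:
  Position 0 '(': depth becomes 1
  Position 1 '(': depth becomes 2
  Position 2 ')': depth becomes 1
  Position 3 '(': depth becomes 2
  Position 4 '(': depth becomes 3
  Position 5 ')': depth becomes 2
  Position 6 '(': depth becomes 3
  Position 7 '(': depth becomes 4
  Position 8 ')': depth becomes 3
  Position 9 '(': depth becomes 4
  Position 10 ')': depth becomes 3
  Position 11 '(': depth becomes 4
  Position 12 '(': depth becomes 5
  Position 13 ')': depth becomes 4
  Position 14 '(': depth becomes 5
  Position 15 '(': depth becomes 6
  Position 16 ')': depth becomes 5
  Position 17 ')': depth becomes 4
  Position 18 ')': depth becomes 3
  Position 19 ')': depth becomes 2
  Position 20 ')': depth becomes 1
  Position 21 ')': depth becomes 0
Maximum depth reached: 6

6


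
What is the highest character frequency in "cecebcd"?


Input: cecebcd
Character counts:
  'b': 1
  'c': 3
  'd': 1
  'e': 2
Maximum frequency: 3

3


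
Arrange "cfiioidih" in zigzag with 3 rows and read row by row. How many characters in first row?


Zigzag "cfiioidih" into 3 rows:
Placing characters:
  'c' => row 0
  'f' => row 1
  'i' => row 2
  'i' => row 1
  'o' => row 0
  'i' => row 1
  'd' => row 2
  'i' => row 1
  'h' => row 0
Rows:
  Row 0: "coh"
  Row 1: "fiii"
  Row 2: "id"
First row length: 3

3


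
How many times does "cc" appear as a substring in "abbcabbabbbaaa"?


Searching for "cc" in "abbcabbabbbaaa"
Scanning each position:
  Position 0: "ab" => no
  Position 1: "bb" => no
  Position 2: "bc" => no
  Position 3: "ca" => no
  Position 4: "ab" => no
  Position 5: "bb" => no
  Position 6: "ba" => no
  Position 7: "ab" => no
  Position 8: "bb" => no
  Position 9: "bb" => no
  Position 10: "ba" => no
  Position 11: "aa" => no
  Position 12: "aa" => no
Total occurrences: 0

0


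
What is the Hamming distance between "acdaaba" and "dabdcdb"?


Comparing "acdaaba" and "dabdcdb" position by position:
  Position 0: 'a' vs 'd' => differ
  Position 1: 'c' vs 'a' => differ
  Position 2: 'd' vs 'b' => differ
  Position 3: 'a' vs 'd' => differ
  Position 4: 'a' vs 'c' => differ
  Position 5: 'b' vs 'd' => differ
  Position 6: 'a' vs 'b' => differ
Total differences (Hamming distance): 7

7


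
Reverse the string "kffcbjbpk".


Input: kffcbjbpk
Reading characters right to left:
  Position 8: 'k'
  Position 7: 'p'
  Position 6: 'b'
  Position 5: 'j'
  Position 4: 'b'
  Position 3: 'c'
  Position 2: 'f'
  Position 1: 'f'
  Position 0: 'k'
Reversed: kpbjbcffk

kpbjbcffk


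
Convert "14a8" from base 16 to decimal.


Input: "14a8" in base 16
Positional expansion:
  Digit '1' (value 1) x 16^3 = 4096
  Digit '4' (value 4) x 16^2 = 1024
  Digit 'a' (value 10) x 16^1 = 160
  Digit '8' (value 8) x 16^0 = 8
Sum = 5288

5288


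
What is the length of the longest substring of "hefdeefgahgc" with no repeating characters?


Input: "hefdeefgahgc"
Sliding window (track last position of each char):
  Position 0 ('h'): window [0,0] length 1 -- new best
  Position 1 ('e'): window [0,1] length 2 -- new best
  Position 2 ('f'): window [0,2] length 3 -- new best
  Position 3 ('d'): window [0,3] length 4 -- new best
  Position 4 ('e'): repeat (last at 1), move window start to 2
  Position 4 ('e'): window [2,4] length 3
  Position 5 ('e'): repeat (last at 4), move window start to 5
  Position 5 ('e'): window [5,5] length 1
  Position 6 ('f'): window [5,6] length 2
  Position 7 ('g'): window [5,7] length 3
  Position 8 ('a'): window [5,8] length 4
  Position 9 ('h'): window [5,9] length 5 -- new best
  Position 10 ('g'): repeat (last at 7), move window start to 8
  Position 10 ('g'): window [8,10] length 3
  Position 11 ('c'): window [8,11] length 4
Longest substring with no repeats: "efgah" with length 5

5


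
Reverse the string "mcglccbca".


Input: mcglccbca
Reading characters right to left:
  Position 8: 'a'
  Position 7: 'c'
  Position 6: 'b'
  Position 5: 'c'
  Position 4: 'c'
  Position 3: 'l'
  Position 2: 'g'
  Position 1: 'c'
  Position 0: 'm'
Reversed: acbcclgcm

acbcclgcm


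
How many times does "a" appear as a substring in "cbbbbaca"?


Searching for "a" in "cbbbbaca"
Scanning each position:
  Position 0: "c" => no
  Position 1: "b" => no
  Position 2: "b" => no
  Position 3: "b" => no
  Position 4: "b" => no
  Position 5: "a" => MATCH
  Position 6: "c" => no
  Position 7: "a" => MATCH
Total occurrences: 2

2


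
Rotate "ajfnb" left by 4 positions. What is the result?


Input: "ajfnb", rotate left by 4
First 4 characters: "ajfn"
Remaining characters: "b"
Concatenate remaining + first: "b" + "ajfn" = "bajfn"

bajfn


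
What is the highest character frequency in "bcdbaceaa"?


Input: bcdbaceaa
Character counts:
  'a': 3
  'b': 2
  'c': 2
  'd': 1
  'e': 1
Maximum frequency: 3

3


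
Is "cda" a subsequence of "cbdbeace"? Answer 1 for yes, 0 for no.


Check if "cda" is a subsequence of "cbdbeace"
Greedy scan:
  Position 0 ('c'): matches sub[0] = 'c'
  Position 1 ('b'): no match needed
  Position 2 ('d'): matches sub[1] = 'd'
  Position 3 ('b'): no match needed
  Position 4 ('e'): no match needed
  Position 5 ('a'): matches sub[2] = 'a'
  Position 6 ('c'): no match needed
  Position 7 ('e'): no match needed
All 3 characters matched => is a subsequence

1


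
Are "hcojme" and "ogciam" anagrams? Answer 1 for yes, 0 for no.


Strings: "hcojme", "ogciam"
Sorted first:  cehjmo
Sorted second: acgimo
Differ at position 0: 'c' vs 'a' => not anagrams

0


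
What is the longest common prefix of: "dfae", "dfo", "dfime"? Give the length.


Words: dfae, dfo, dfime
  Position 0: all 'd' => match
  Position 1: all 'f' => match
  Position 2: ('a', 'o', 'i') => mismatch, stop
LCP = "df" (length 2)

2


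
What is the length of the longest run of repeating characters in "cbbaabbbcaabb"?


Input: "cbbaabbbcaabb"
Scanning for longest run:
  Position 1 ('b'): new char, reset run to 1
  Position 2 ('b'): continues run of 'b', length=2
  Position 3 ('a'): new char, reset run to 1
  Position 4 ('a'): continues run of 'a', length=2
  Position 5 ('b'): new char, reset run to 1
  Position 6 ('b'): continues run of 'b', length=2
  Position 7 ('b'): continues run of 'b', length=3
  Position 8 ('c'): new char, reset run to 1
  Position 9 ('a'): new char, reset run to 1
  Position 10 ('a'): continues run of 'a', length=2
  Position 11 ('b'): new char, reset run to 1
  Position 12 ('b'): continues run of 'b', length=2
Longest run: 'b' with length 3

3


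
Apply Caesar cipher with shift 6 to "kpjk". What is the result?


Caesar cipher: shift "kpjk" by 6
  'k' (pos 10) + 6 = pos 16 = 'q'
  'p' (pos 15) + 6 = pos 21 = 'v'
  'j' (pos 9) + 6 = pos 15 = 'p'
  'k' (pos 10) + 6 = pos 16 = 'q'
Result: qvpq

qvpq


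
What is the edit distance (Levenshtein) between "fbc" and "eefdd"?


Computing edit distance: "fbc" -> "eefdd"
DP table:
           e    e    f    d    d
      0    1    2    3    4    5
  f   1    1    2    2    3    4
  b   2    2    2    3    3    4
  c   3    3    3    3    4    4
Edit distance = dp[3][5] = 4

4


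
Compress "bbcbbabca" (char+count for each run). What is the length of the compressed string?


Input: bbcbbabca
Runs:
  'b' x 2 => "b2"
  'c' x 1 => "c1"
  'b' x 2 => "b2"
  'a' x 1 => "a1"
  'b' x 1 => "b1"
  'c' x 1 => "c1"
  'a' x 1 => "a1"
Compressed: "b2c1b2a1b1c1a1"
Compressed length: 14

14


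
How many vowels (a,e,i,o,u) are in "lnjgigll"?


Input: lnjgigll
Checking each character:
  'l' at position 0: consonant
  'n' at position 1: consonant
  'j' at position 2: consonant
  'g' at position 3: consonant
  'i' at position 4: vowel (running total: 1)
  'g' at position 5: consonant
  'l' at position 6: consonant
  'l' at position 7: consonant
Total vowels: 1

1


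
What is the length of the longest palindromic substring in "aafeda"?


Input: "aafeda"
Checking substrings for palindromes:
  [0:2] "aa" (len 2) => palindrome
Longest palindromic substring: "aa" with length 2

2


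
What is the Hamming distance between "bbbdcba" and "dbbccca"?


Comparing "bbbdcba" and "dbbccca" position by position:
  Position 0: 'b' vs 'd' => differ
  Position 1: 'b' vs 'b' => same
  Position 2: 'b' vs 'b' => same
  Position 3: 'd' vs 'c' => differ
  Position 4: 'c' vs 'c' => same
  Position 5: 'b' vs 'c' => differ
  Position 6: 'a' vs 'a' => same
Total differences (Hamming distance): 3

3


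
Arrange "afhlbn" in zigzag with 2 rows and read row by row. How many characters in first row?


Zigzag "afhlbn" into 2 rows:
Placing characters:
  'a' => row 0
  'f' => row 1
  'h' => row 0
  'l' => row 1
  'b' => row 0
  'n' => row 1
Rows:
  Row 0: "ahb"
  Row 1: "fln"
First row length: 3

3


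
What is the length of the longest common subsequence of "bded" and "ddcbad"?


LCS of "bded" and "ddcbad"
DP table:
           d    d    c    b    a    d
      0    0    0    0    0    0    0
  b   0    0    0    0    1    1    1
  d   0    1    1    1    1    1    2
  e   0    1    1    1    1    1    2
  d   0    1    2    2    2    2    2
LCS length = dp[4][6] = 2

2


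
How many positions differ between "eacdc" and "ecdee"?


Comparing "eacdc" and "ecdee" position by position:
  Position 0: 'e' vs 'e' => same
  Position 1: 'a' vs 'c' => DIFFER
  Position 2: 'c' vs 'd' => DIFFER
  Position 3: 'd' vs 'e' => DIFFER
  Position 4: 'c' vs 'e' => DIFFER
Positions that differ: 4

4


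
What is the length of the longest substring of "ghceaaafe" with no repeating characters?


Input: "ghceaaafe"
Sliding window (track last position of each char):
  Position 0 ('g'): window [0,0] length 1 -- new best
  Position 1 ('h'): window [0,1] length 2 -- new best
  Position 2 ('c'): window [0,2] length 3 -- new best
  Position 3 ('e'): window [0,3] length 4 -- new best
  Position 4 ('a'): window [0,4] length 5 -- new best
  Position 5 ('a'): repeat (last at 4), move window start to 5
  Position 5 ('a'): window [5,5] length 1
  Position 6 ('a'): repeat (last at 5), move window start to 6
  Position 6 ('a'): window [6,6] length 1
  Position 7 ('f'): window [6,7] length 2
  Position 8 ('e'): window [6,8] length 3
Longest substring with no repeats: "ghcea" with length 5

5


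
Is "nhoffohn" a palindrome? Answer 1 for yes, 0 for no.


Input: nhoffohn
Reversed: nhoffohn
  Compare pos 0 ('n') with pos 7 ('n'): match
  Compare pos 1 ('h') with pos 6 ('h'): match
  Compare pos 2 ('o') with pos 5 ('o'): match
  Compare pos 3 ('f') with pos 4 ('f'): match
Result: palindrome

1


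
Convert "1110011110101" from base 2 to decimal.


Input: "1110011110101" in base 2
Positional expansion:
  Digit '1' (value 1) x 2^12 = 4096
  Digit '1' (value 1) x 2^11 = 2048
  Digit '1' (value 1) x 2^10 = 1024
  Digit '0' (value 0) x 2^9 = 0
  Digit '0' (value 0) x 2^8 = 0
  Digit '1' (value 1) x 2^7 = 128
  Digit '1' (value 1) x 2^6 = 64
  Digit '1' (value 1) x 2^5 = 32
  Digit '1' (value 1) x 2^4 = 16
  Digit '0' (value 0) x 2^3 = 0
  Digit '1' (value 1) x 2^2 = 4
  Digit '0' (value 0) x 2^1 = 0
  Digit '1' (value 1) x 2^0 = 1
Sum = 7413

7413


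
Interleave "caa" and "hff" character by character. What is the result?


Interleaving "caa" and "hff":
  Position 0: 'c' from first, 'h' from second => "ch"
  Position 1: 'a' from first, 'f' from second => "af"
  Position 2: 'a' from first, 'f' from second => "af"
Result: chafaf

chafaf


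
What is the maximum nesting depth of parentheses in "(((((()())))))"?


Input: "(((((()())))))"
Tracking depth:
  Position 0 '(': depth becomes 1
  Position 1 '(': depth becomes 2
  Position 2 '(': depth becomes 3
  Position 3 '(': depth becomes 4
  Position 4 '(': depth becomes 5
  Position 5 '(': depth becomes 6
  Position 6 ')': depth becomes 5
  Position 7 '(': depth becomes 6
  Position 8 ')': depth becomes 5
  Position 9 ')': depth becomes 4
  Position 10 ')': depth becomes 3
  Position 11 ')': depth becomes 2
  Position 12 ')': depth becomes 1
  Position 13 ')': depth becomes 0
Maximum depth reached: 6

6


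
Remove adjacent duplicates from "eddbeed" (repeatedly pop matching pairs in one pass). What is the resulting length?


Input: eddbeed
Stack-based adjacent duplicate removal:
  Read 'e': push. Stack: e
  Read 'd': push. Stack: ed
  Read 'd': matches stack top 'd' => pop. Stack: e
  Read 'b': push. Stack: eb
  Read 'e': push. Stack: ebe
  Read 'e': matches stack top 'e' => pop. Stack: eb
  Read 'd': push. Stack: ebd
Final stack: "ebd" (length 3)

3


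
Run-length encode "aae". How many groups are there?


Input: aae
Scanning for consecutive runs:
  Group 1: 'a' x 2 (positions 0-1)
  Group 2: 'e' x 1 (positions 2-2)
Total groups: 2

2


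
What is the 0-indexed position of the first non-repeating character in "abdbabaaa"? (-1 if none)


Input: abdbabaaa
Character frequencies:
  'a': 5
  'b': 3
  'd': 1
Scanning left to right for freq == 1:
  Position 0 ('a'): freq=5, skip
  Position 1 ('b'): freq=3, skip
  Position 2 ('d'): unique! => answer = 2

2


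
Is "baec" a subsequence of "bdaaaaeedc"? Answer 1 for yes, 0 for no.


Check if "baec" is a subsequence of "bdaaaaeedc"
Greedy scan:
  Position 0 ('b'): matches sub[0] = 'b'
  Position 1 ('d'): no match needed
  Position 2 ('a'): matches sub[1] = 'a'
  Position 3 ('a'): no match needed
  Position 4 ('a'): no match needed
  Position 5 ('a'): no match needed
  Position 6 ('e'): matches sub[2] = 'e'
  Position 7 ('e'): no match needed
  Position 8 ('d'): no match needed
  Position 9 ('c'): matches sub[3] = 'c'
All 4 characters matched => is a subsequence

1


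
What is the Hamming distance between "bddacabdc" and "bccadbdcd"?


Comparing "bddacabdc" and "bccadbdcd" position by position:
  Position 0: 'b' vs 'b' => same
  Position 1: 'd' vs 'c' => differ
  Position 2: 'd' vs 'c' => differ
  Position 3: 'a' vs 'a' => same
  Position 4: 'c' vs 'd' => differ
  Position 5: 'a' vs 'b' => differ
  Position 6: 'b' vs 'd' => differ
  Position 7: 'd' vs 'c' => differ
  Position 8: 'c' vs 'd' => differ
Total differences (Hamming distance): 7

7


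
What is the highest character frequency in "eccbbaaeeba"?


Input: eccbbaaeeba
Character counts:
  'a': 3
  'b': 3
  'c': 2
  'e': 3
Maximum frequency: 3

3


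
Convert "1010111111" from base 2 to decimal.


Input: "1010111111" in base 2
Positional expansion:
  Digit '1' (value 1) x 2^9 = 512
  Digit '0' (value 0) x 2^8 = 0
  Digit '1' (value 1) x 2^7 = 128
  Digit '0' (value 0) x 2^6 = 0
  Digit '1' (value 1) x 2^5 = 32
  Digit '1' (value 1) x 2^4 = 16
  Digit '1' (value 1) x 2^3 = 8
  Digit '1' (value 1) x 2^2 = 4
  Digit '1' (value 1) x 2^1 = 2
  Digit '1' (value 1) x 2^0 = 1
Sum = 703

703


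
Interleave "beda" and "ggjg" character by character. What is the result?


Interleaving "beda" and "ggjg":
  Position 0: 'b' from first, 'g' from second => "bg"
  Position 1: 'e' from first, 'g' from second => "eg"
  Position 2: 'd' from first, 'j' from second => "dj"
  Position 3: 'a' from first, 'g' from second => "ag"
Result: bgegdjag

bgegdjag


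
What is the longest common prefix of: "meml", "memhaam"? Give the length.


Words: meml, memhaam
  Position 0: all 'm' => match
  Position 1: all 'e' => match
  Position 2: all 'm' => match
  Position 3: ('l', 'h') => mismatch, stop
LCP = "mem" (length 3)

3


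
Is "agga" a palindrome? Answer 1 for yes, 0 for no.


Input: agga
Reversed: agga
  Compare pos 0 ('a') with pos 3 ('a'): match
  Compare pos 1 ('g') with pos 2 ('g'): match
Result: palindrome

1


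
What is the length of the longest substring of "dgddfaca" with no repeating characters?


Input: "dgddfaca"
Sliding window (track last position of each char):
  Position 0 ('d'): window [0,0] length 1 -- new best
  Position 1 ('g'): window [0,1] length 2 -- new best
  Position 2 ('d'): repeat (last at 0), move window start to 1
  Position 2 ('d'): window [1,2] length 2
  Position 3 ('d'): repeat (last at 2), move window start to 3
  Position 3 ('d'): window [3,3] length 1
  Position 4 ('f'): window [3,4] length 2
  Position 5 ('a'): window [3,5] length 3 -- new best
  Position 6 ('c'): window [3,6] length 4 -- new best
  Position 7 ('a'): repeat (last at 5), move window start to 6
  Position 7 ('a'): window [6,7] length 2
Longest substring with no repeats: "dfac" with length 4

4


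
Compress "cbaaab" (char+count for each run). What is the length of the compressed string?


Input: cbaaab
Runs:
  'c' x 1 => "c1"
  'b' x 1 => "b1"
  'a' x 3 => "a3"
  'b' x 1 => "b1"
Compressed: "c1b1a3b1"
Compressed length: 8

8


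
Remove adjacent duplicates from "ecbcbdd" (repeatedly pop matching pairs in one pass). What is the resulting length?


Input: ecbcbdd
Stack-based adjacent duplicate removal:
  Read 'e': push. Stack: e
  Read 'c': push. Stack: ec
  Read 'b': push. Stack: ecb
  Read 'c': push. Stack: ecbc
  Read 'b': push. Stack: ecbcb
  Read 'd': push. Stack: ecbcbd
  Read 'd': matches stack top 'd' => pop. Stack: ecbcb
Final stack: "ecbcb" (length 5)

5


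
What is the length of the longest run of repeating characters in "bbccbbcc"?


Input: "bbccbbcc"
Scanning for longest run:
  Position 1 ('b'): continues run of 'b', length=2
  Position 2 ('c'): new char, reset run to 1
  Position 3 ('c'): continues run of 'c', length=2
  Position 4 ('b'): new char, reset run to 1
  Position 5 ('b'): continues run of 'b', length=2
  Position 6 ('c'): new char, reset run to 1
  Position 7 ('c'): continues run of 'c', length=2
Longest run: 'b' with length 2

2


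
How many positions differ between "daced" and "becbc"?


Comparing "daced" and "becbc" position by position:
  Position 0: 'd' vs 'b' => DIFFER
  Position 1: 'a' vs 'e' => DIFFER
  Position 2: 'c' vs 'c' => same
  Position 3: 'e' vs 'b' => DIFFER
  Position 4: 'd' vs 'c' => DIFFER
Positions that differ: 4

4


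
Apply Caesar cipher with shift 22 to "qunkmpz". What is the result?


Caesar cipher: shift "qunkmpz" by 22
  'q' (pos 16) + 22 = pos 12 = 'm'
  'u' (pos 20) + 22 = pos 16 = 'q'
  'n' (pos 13) + 22 = pos 9 = 'j'
  'k' (pos 10) + 22 = pos 6 = 'g'
  'm' (pos 12) + 22 = pos 8 = 'i'
  'p' (pos 15) + 22 = pos 11 = 'l'
  'z' (pos 25) + 22 = pos 21 = 'v'
Result: mqjgilv

mqjgilv


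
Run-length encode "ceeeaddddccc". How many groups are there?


Input: ceeeaddddccc
Scanning for consecutive runs:
  Group 1: 'c' x 1 (positions 0-0)
  Group 2: 'e' x 3 (positions 1-3)
  Group 3: 'a' x 1 (positions 4-4)
  Group 4: 'd' x 4 (positions 5-8)
  Group 5: 'c' x 3 (positions 9-11)
Total groups: 5

5


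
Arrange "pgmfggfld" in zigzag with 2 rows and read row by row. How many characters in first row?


Zigzag "pgmfggfld" into 2 rows:
Placing characters:
  'p' => row 0
  'g' => row 1
  'm' => row 0
  'f' => row 1
  'g' => row 0
  'g' => row 1
  'f' => row 0
  'l' => row 1
  'd' => row 0
Rows:
  Row 0: "pmgfd"
  Row 1: "gfgl"
First row length: 5

5


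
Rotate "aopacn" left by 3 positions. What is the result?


Input: "aopacn", rotate left by 3
First 3 characters: "aop"
Remaining characters: "acn"
Concatenate remaining + first: "acn" + "aop" = "acnaop"

acnaop


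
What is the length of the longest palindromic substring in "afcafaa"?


Input: "afcafaa"
Checking substrings for palindromes:
  [3:6] "afa" (len 3) => palindrome
  [5:7] "aa" (len 2) => palindrome
Longest palindromic substring: "afa" with length 3

3


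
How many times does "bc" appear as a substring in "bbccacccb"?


Searching for "bc" in "bbccacccb"
Scanning each position:
  Position 0: "bb" => no
  Position 1: "bc" => MATCH
  Position 2: "cc" => no
  Position 3: "ca" => no
  Position 4: "ac" => no
  Position 5: "cc" => no
  Position 6: "cc" => no
  Position 7: "cb" => no
Total occurrences: 1

1


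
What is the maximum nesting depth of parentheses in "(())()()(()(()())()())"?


Input: "(())()()(()(()())()())"
Tracking depth:
  Position 0 '(': depth becomes 1
  Position 1 '(': depth becomes 2
  Position 2 ')': depth becomes 1
  Position 3 ')': depth becomes 0
  Position 4 '(': depth becomes 1
  Position 5 ')': depth becomes 0
  Position 6 '(': depth becomes 1
  Position 7 ')': depth becomes 0
  Position 8 '(': depth becomes 1
  Position 9 '(': depth becomes 2
  Position 10 ')': depth becomes 1
  Position 11 '(': depth becomes 2
  Position 12 '(': depth becomes 3
  Position 13 ')': depth becomes 2
  Position 14 '(': depth becomes 3
  Position 15 ')': depth becomes 2
  Position 16 ')': depth becomes 1
  Position 17 '(': depth becomes 2
  Position 18 ')': depth becomes 1
  Position 19 '(': depth becomes 2
  Position 20 ')': depth becomes 1
  Position 21 ')': depth becomes 0
Maximum depth reached: 3

3


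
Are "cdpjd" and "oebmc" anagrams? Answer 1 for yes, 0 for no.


Strings: "cdpjd", "oebmc"
Sorted first:  cddjp
Sorted second: bcemo
Differ at position 0: 'c' vs 'b' => not anagrams

0


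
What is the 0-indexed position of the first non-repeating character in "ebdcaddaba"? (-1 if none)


Input: ebdcaddaba
Character frequencies:
  'a': 3
  'b': 2
  'c': 1
  'd': 3
  'e': 1
Scanning left to right for freq == 1:
  Position 0 ('e'): unique! => answer = 0

0


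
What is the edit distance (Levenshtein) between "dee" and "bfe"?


Computing edit distance: "dee" -> "bfe"
DP table:
           b    f    e
      0    1    2    3
  d   1    1    2    3
  e   2    2    2    2
  e   3    3    3    2
Edit distance = dp[3][3] = 2

2


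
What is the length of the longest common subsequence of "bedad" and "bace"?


LCS of "bedad" and "bace"
DP table:
           b    a    c    e
      0    0    0    0    0
  b   0    1    1    1    1
  e   0    1    1    1    2
  d   0    1    1    1    2
  a   0    1    2    2    2
  d   0    1    2    2    2
LCS length = dp[5][4] = 2

2


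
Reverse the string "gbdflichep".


Input: gbdflichep
Reading characters right to left:
  Position 9: 'p'
  Position 8: 'e'
  Position 7: 'h'
  Position 6: 'c'
  Position 5: 'i'
  Position 4: 'l'
  Position 3: 'f'
  Position 2: 'd'
  Position 1: 'b'
  Position 0: 'g'
Reversed: pehcilfdbg

pehcilfdbg


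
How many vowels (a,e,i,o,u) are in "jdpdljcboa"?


Input: jdpdljcboa
Checking each character:
  'j' at position 0: consonant
  'd' at position 1: consonant
  'p' at position 2: consonant
  'd' at position 3: consonant
  'l' at position 4: consonant
  'j' at position 5: consonant
  'c' at position 6: consonant
  'b' at position 7: consonant
  'o' at position 8: vowel (running total: 1)
  'a' at position 9: vowel (running total: 2)
Total vowels: 2

2


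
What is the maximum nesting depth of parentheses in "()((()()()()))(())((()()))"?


Input: "()((()()()()))(())((()()))"
Tracking depth:
  Position 0 '(': depth becomes 1
  Position 1 ')': depth becomes 0
  Position 2 '(': depth becomes 1
  Position 3 '(': depth becomes 2
  Position 4 '(': depth becomes 3
  Position 5 ')': depth becomes 2
  Position 6 '(': depth becomes 3
  Position 7 ')': depth becomes 2
  Position 8 '(': depth becomes 3
  Position 9 ')': depth becomes 2
  Position 10 '(': depth becomes 3
  Position 11 ')': depth becomes 2
  Position 12 ')': depth becomes 1
  Position 13 ')': depth becomes 0
  Position 14 '(': depth becomes 1
  Position 15 '(': depth becomes 2
  Position 16 ')': depth becomes 1
  Position 17 ')': depth becomes 0
  Position 18 '(': depth becomes 1
  Position 19 '(': depth becomes 2
  Position 20 '(': depth becomes 3
  Position 21 ')': depth becomes 2
  Position 22 '(': depth becomes 3
  Position 23 ')': depth becomes 2
  Position 24 ')': depth becomes 1
  Position 25 ')': depth becomes 0
Maximum depth reached: 3

3


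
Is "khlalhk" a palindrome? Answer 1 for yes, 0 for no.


Input: khlalhk
Reversed: khlalhk
  Compare pos 0 ('k') with pos 6 ('k'): match
  Compare pos 1 ('h') with pos 5 ('h'): match
  Compare pos 2 ('l') with pos 4 ('l'): match
Result: palindrome

1


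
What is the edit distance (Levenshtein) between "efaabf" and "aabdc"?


Computing edit distance: "efaabf" -> "aabdc"
DP table:
           a    a    b    d    c
      0    1    2    3    4    5
  e   1    1    2    3    4    5
  f   2    2    2    3    4    5
  a   3    2    2    3    4    5
  a   4    3    2    3    4    5
  b   5    4    3    2    3    4
  f   6    5    4    3    3    4
Edit distance = dp[6][5] = 4

4


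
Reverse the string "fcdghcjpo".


Input: fcdghcjpo
Reading characters right to left:
  Position 8: 'o'
  Position 7: 'p'
  Position 6: 'j'
  Position 5: 'c'
  Position 4: 'h'
  Position 3: 'g'
  Position 2: 'd'
  Position 1: 'c'
  Position 0: 'f'
Reversed: opjchgdcf

opjchgdcf


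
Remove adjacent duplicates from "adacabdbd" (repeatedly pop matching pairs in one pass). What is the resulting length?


Input: adacabdbd
Stack-based adjacent duplicate removal:
  Read 'a': push. Stack: a
  Read 'd': push. Stack: ad
  Read 'a': push. Stack: ada
  Read 'c': push. Stack: adac
  Read 'a': push. Stack: adaca
  Read 'b': push. Stack: adacab
  Read 'd': push. Stack: adacabd
  Read 'b': push. Stack: adacabdb
  Read 'd': push. Stack: adacabdbd
Final stack: "adacabdbd" (length 9)

9


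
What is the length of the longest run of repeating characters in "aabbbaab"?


Input: "aabbbaab"
Scanning for longest run:
  Position 1 ('a'): continues run of 'a', length=2
  Position 2 ('b'): new char, reset run to 1
  Position 3 ('b'): continues run of 'b', length=2
  Position 4 ('b'): continues run of 'b', length=3
  Position 5 ('a'): new char, reset run to 1
  Position 6 ('a'): continues run of 'a', length=2
  Position 7 ('b'): new char, reset run to 1
Longest run: 'b' with length 3

3


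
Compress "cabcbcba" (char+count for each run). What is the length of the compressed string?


Input: cabcbcba
Runs:
  'c' x 1 => "c1"
  'a' x 1 => "a1"
  'b' x 1 => "b1"
  'c' x 1 => "c1"
  'b' x 1 => "b1"
  'c' x 1 => "c1"
  'b' x 1 => "b1"
  'a' x 1 => "a1"
Compressed: "c1a1b1c1b1c1b1a1"
Compressed length: 16

16


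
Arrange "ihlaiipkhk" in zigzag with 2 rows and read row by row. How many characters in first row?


Zigzag "ihlaiipkhk" into 2 rows:
Placing characters:
  'i' => row 0
  'h' => row 1
  'l' => row 0
  'a' => row 1
  'i' => row 0
  'i' => row 1
  'p' => row 0
  'k' => row 1
  'h' => row 0
  'k' => row 1
Rows:
  Row 0: "iliph"
  Row 1: "haikk"
First row length: 5

5


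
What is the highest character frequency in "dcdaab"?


Input: dcdaab
Character counts:
  'a': 2
  'b': 1
  'c': 1
  'd': 2
Maximum frequency: 2

2


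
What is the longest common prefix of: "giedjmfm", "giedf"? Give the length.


Words: giedjmfm, giedf
  Position 0: all 'g' => match
  Position 1: all 'i' => match
  Position 2: all 'e' => match
  Position 3: all 'd' => match
  Position 4: ('j', 'f') => mismatch, stop
LCP = "gied" (length 4)

4


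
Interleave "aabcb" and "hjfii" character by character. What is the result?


Interleaving "aabcb" and "hjfii":
  Position 0: 'a' from first, 'h' from second => "ah"
  Position 1: 'a' from first, 'j' from second => "aj"
  Position 2: 'b' from first, 'f' from second => "bf"
  Position 3: 'c' from first, 'i' from second => "ci"
  Position 4: 'b' from first, 'i' from second => "bi"
Result: ahajbfcibi

ahajbfcibi


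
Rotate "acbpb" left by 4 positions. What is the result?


Input: "acbpb", rotate left by 4
First 4 characters: "acbp"
Remaining characters: "b"
Concatenate remaining + first: "b" + "acbp" = "bacbp"

bacbp


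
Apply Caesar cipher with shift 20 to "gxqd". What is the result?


Caesar cipher: shift "gxqd" by 20
  'g' (pos 6) + 20 = pos 0 = 'a'
  'x' (pos 23) + 20 = pos 17 = 'r'
  'q' (pos 16) + 20 = pos 10 = 'k'
  'd' (pos 3) + 20 = pos 23 = 'x'
Result: arkx

arkx


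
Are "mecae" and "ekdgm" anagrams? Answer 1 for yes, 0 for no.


Strings: "mecae", "ekdgm"
Sorted first:  aceem
Sorted second: degkm
Differ at position 0: 'a' vs 'd' => not anagrams

0


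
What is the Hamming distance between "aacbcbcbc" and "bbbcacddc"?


Comparing "aacbcbcbc" and "bbbcacddc" position by position:
  Position 0: 'a' vs 'b' => differ
  Position 1: 'a' vs 'b' => differ
  Position 2: 'c' vs 'b' => differ
  Position 3: 'b' vs 'c' => differ
  Position 4: 'c' vs 'a' => differ
  Position 5: 'b' vs 'c' => differ
  Position 6: 'c' vs 'd' => differ
  Position 7: 'b' vs 'd' => differ
  Position 8: 'c' vs 'c' => same
Total differences (Hamming distance): 8

8


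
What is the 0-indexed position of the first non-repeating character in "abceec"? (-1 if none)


Input: abceec
Character frequencies:
  'a': 1
  'b': 1
  'c': 2
  'e': 2
Scanning left to right for freq == 1:
  Position 0 ('a'): unique! => answer = 0

0


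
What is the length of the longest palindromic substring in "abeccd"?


Input: "abeccd"
Checking substrings for palindromes:
  [3:5] "cc" (len 2) => palindrome
Longest palindromic substring: "cc" with length 2

2


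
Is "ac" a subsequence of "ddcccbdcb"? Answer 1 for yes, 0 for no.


Check if "ac" is a subsequence of "ddcccbdcb"
Greedy scan:
  Position 0 ('d'): no match needed
  Position 1 ('d'): no match needed
  Position 2 ('c'): no match needed
  Position 3 ('c'): no match needed
  Position 4 ('c'): no match needed
  Position 5 ('b'): no match needed
  Position 6 ('d'): no match needed
  Position 7 ('c'): no match needed
  Position 8 ('b'): no match needed
Only matched 0/2 characters => not a subsequence

0


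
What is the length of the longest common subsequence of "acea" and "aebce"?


LCS of "acea" and "aebce"
DP table:
           a    e    b    c    e
      0    0    0    0    0    0
  a   0    1    1    1    1    1
  c   0    1    1    1    2    2
  e   0    1    2    2    2    3
  a   0    1    2    2    2    3
LCS length = dp[4][5] = 3

3


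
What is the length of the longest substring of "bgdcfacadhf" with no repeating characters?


Input: "bgdcfacadhf"
Sliding window (track last position of each char):
  Position 0 ('b'): window [0,0] length 1 -- new best
  Position 1 ('g'): window [0,1] length 2 -- new best
  Position 2 ('d'): window [0,2] length 3 -- new best
  Position 3 ('c'): window [0,3] length 4 -- new best
  Position 4 ('f'): window [0,4] length 5 -- new best
  Position 5 ('a'): window [0,5] length 6 -- new best
  Position 6 ('c'): repeat (last at 3), move window start to 4
  Position 6 ('c'): window [4,6] length 3
  Position 7 ('a'): repeat (last at 5), move window start to 6
  Position 7 ('a'): window [6,7] length 2
  Position 8 ('d'): window [6,8] length 3
  Position 9 ('h'): window [6,9] length 4
  Position 10 ('f'): window [6,10] length 5
Longest substring with no repeats: "bgdcfa" with length 6

6


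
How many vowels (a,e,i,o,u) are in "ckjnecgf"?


Input: ckjnecgf
Checking each character:
  'c' at position 0: consonant
  'k' at position 1: consonant
  'j' at position 2: consonant
  'n' at position 3: consonant
  'e' at position 4: vowel (running total: 1)
  'c' at position 5: consonant
  'g' at position 6: consonant
  'f' at position 7: consonant
Total vowels: 1

1


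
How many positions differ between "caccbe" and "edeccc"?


Comparing "caccbe" and "edeccc" position by position:
  Position 0: 'c' vs 'e' => DIFFER
  Position 1: 'a' vs 'd' => DIFFER
  Position 2: 'c' vs 'e' => DIFFER
  Position 3: 'c' vs 'c' => same
  Position 4: 'b' vs 'c' => DIFFER
  Position 5: 'e' vs 'c' => DIFFER
Positions that differ: 5

5


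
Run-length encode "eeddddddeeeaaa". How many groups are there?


Input: eeddddddeeeaaa
Scanning for consecutive runs:
  Group 1: 'e' x 2 (positions 0-1)
  Group 2: 'd' x 6 (positions 2-7)
  Group 3: 'e' x 3 (positions 8-10)
  Group 4: 'a' x 3 (positions 11-13)
Total groups: 4

4


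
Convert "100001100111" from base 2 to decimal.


Input: "100001100111" in base 2
Positional expansion:
  Digit '1' (value 1) x 2^11 = 2048
  Digit '0' (value 0) x 2^10 = 0
  Digit '0' (value 0) x 2^9 = 0
  Digit '0' (value 0) x 2^8 = 0
  Digit '0' (value 0) x 2^7 = 0
  Digit '1' (value 1) x 2^6 = 64
  Digit '1' (value 1) x 2^5 = 32
  Digit '0' (value 0) x 2^4 = 0
  Digit '0' (value 0) x 2^3 = 0
  Digit '1' (value 1) x 2^2 = 4
  Digit '1' (value 1) x 2^1 = 2
  Digit '1' (value 1) x 2^0 = 1
Sum = 2151

2151


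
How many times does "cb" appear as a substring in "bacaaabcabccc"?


Searching for "cb" in "bacaaabcabccc"
Scanning each position:
  Position 0: "ba" => no
  Position 1: "ac" => no
  Position 2: "ca" => no
  Position 3: "aa" => no
  Position 4: "aa" => no
  Position 5: "ab" => no
  Position 6: "bc" => no
  Position 7: "ca" => no
  Position 8: "ab" => no
  Position 9: "bc" => no
  Position 10: "cc" => no
  Position 11: "cc" => no
Total occurrences: 0

0


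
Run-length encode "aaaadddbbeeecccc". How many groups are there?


Input: aaaadddbbeeecccc
Scanning for consecutive runs:
  Group 1: 'a' x 4 (positions 0-3)
  Group 2: 'd' x 3 (positions 4-6)
  Group 3: 'b' x 2 (positions 7-8)
  Group 4: 'e' x 3 (positions 9-11)
  Group 5: 'c' x 4 (positions 12-15)
Total groups: 5

5


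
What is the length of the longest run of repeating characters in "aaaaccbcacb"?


Input: "aaaaccbcacb"
Scanning for longest run:
  Position 1 ('a'): continues run of 'a', length=2
  Position 2 ('a'): continues run of 'a', length=3
  Position 3 ('a'): continues run of 'a', length=4
  Position 4 ('c'): new char, reset run to 1
  Position 5 ('c'): continues run of 'c', length=2
  Position 6 ('b'): new char, reset run to 1
  Position 7 ('c'): new char, reset run to 1
  Position 8 ('a'): new char, reset run to 1
  Position 9 ('c'): new char, reset run to 1
  Position 10 ('b'): new char, reset run to 1
Longest run: 'a' with length 4

4


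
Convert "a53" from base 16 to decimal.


Input: "a53" in base 16
Positional expansion:
  Digit 'a' (value 10) x 16^2 = 2560
  Digit '5' (value 5) x 16^1 = 80
  Digit '3' (value 3) x 16^0 = 3
Sum = 2643

2643


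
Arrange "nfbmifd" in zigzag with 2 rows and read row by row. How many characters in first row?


Zigzag "nfbmifd" into 2 rows:
Placing characters:
  'n' => row 0
  'f' => row 1
  'b' => row 0
  'm' => row 1
  'i' => row 0
  'f' => row 1
  'd' => row 0
Rows:
  Row 0: "nbid"
  Row 1: "fmf"
First row length: 4

4


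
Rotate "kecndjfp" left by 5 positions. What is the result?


Input: "kecndjfp", rotate left by 5
First 5 characters: "kecnd"
Remaining characters: "jfp"
Concatenate remaining + first: "jfp" + "kecnd" = "jfpkecnd"

jfpkecnd


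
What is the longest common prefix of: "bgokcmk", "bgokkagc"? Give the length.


Words: bgokcmk, bgokkagc
  Position 0: all 'b' => match
  Position 1: all 'g' => match
  Position 2: all 'o' => match
  Position 3: all 'k' => match
  Position 4: ('c', 'k') => mismatch, stop
LCP = "bgok" (length 4)

4


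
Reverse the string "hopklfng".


Input: hopklfng
Reading characters right to left:
  Position 7: 'g'
  Position 6: 'n'
  Position 5: 'f'
  Position 4: 'l'
  Position 3: 'k'
  Position 2: 'p'
  Position 1: 'o'
  Position 0: 'h'
Reversed: gnflkpoh

gnflkpoh


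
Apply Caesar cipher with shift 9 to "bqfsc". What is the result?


Caesar cipher: shift "bqfsc" by 9
  'b' (pos 1) + 9 = pos 10 = 'k'
  'q' (pos 16) + 9 = pos 25 = 'z'
  'f' (pos 5) + 9 = pos 14 = 'o'
  's' (pos 18) + 9 = pos 1 = 'b'
  'c' (pos 2) + 9 = pos 11 = 'l'
Result: kzobl

kzobl


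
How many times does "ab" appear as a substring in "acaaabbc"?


Searching for "ab" in "acaaabbc"
Scanning each position:
  Position 0: "ac" => no
  Position 1: "ca" => no
  Position 2: "aa" => no
  Position 3: "aa" => no
  Position 4: "ab" => MATCH
  Position 5: "bb" => no
  Position 6: "bc" => no
Total occurrences: 1

1


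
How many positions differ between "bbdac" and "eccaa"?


Comparing "bbdac" and "eccaa" position by position:
  Position 0: 'b' vs 'e' => DIFFER
  Position 1: 'b' vs 'c' => DIFFER
  Position 2: 'd' vs 'c' => DIFFER
  Position 3: 'a' vs 'a' => same
  Position 4: 'c' vs 'a' => DIFFER
Positions that differ: 4

4


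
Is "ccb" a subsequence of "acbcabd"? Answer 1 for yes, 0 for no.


Check if "ccb" is a subsequence of "acbcabd"
Greedy scan:
  Position 0 ('a'): no match needed
  Position 1 ('c'): matches sub[0] = 'c'
  Position 2 ('b'): no match needed
  Position 3 ('c'): matches sub[1] = 'c'
  Position 4 ('a'): no match needed
  Position 5 ('b'): matches sub[2] = 'b'
  Position 6 ('d'): no match needed
All 3 characters matched => is a subsequence

1


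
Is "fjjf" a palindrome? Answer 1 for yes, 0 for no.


Input: fjjf
Reversed: fjjf
  Compare pos 0 ('f') with pos 3 ('f'): match
  Compare pos 1 ('j') with pos 2 ('j'): match
Result: palindrome

1


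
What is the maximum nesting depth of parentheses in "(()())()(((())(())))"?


Input: "(()())()(((())(())))"
Tracking depth:
  Position 0 '(': depth becomes 1
  Position 1 '(': depth becomes 2
  Position 2 ')': depth becomes 1
  Position 3 '(': depth becomes 2
  Position 4 ')': depth becomes 1
  Position 5 ')': depth becomes 0
  Position 6 '(': depth becomes 1
  Position 7 ')': depth becomes 0
  Position 8 '(': depth becomes 1
  Position 9 '(': depth becomes 2
  Position 10 '(': depth becomes 3
  Position 11 '(': depth becomes 4
  Position 12 ')': depth becomes 3
  Position 13 ')': depth becomes 2
  Position 14 '(': depth becomes 3
  Position 15 '(': depth becomes 4
  Position 16 ')': depth becomes 3
  Position 17 ')': depth becomes 2
  Position 18 ')': depth becomes 1
  Position 19 ')': depth becomes 0
Maximum depth reached: 4

4
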